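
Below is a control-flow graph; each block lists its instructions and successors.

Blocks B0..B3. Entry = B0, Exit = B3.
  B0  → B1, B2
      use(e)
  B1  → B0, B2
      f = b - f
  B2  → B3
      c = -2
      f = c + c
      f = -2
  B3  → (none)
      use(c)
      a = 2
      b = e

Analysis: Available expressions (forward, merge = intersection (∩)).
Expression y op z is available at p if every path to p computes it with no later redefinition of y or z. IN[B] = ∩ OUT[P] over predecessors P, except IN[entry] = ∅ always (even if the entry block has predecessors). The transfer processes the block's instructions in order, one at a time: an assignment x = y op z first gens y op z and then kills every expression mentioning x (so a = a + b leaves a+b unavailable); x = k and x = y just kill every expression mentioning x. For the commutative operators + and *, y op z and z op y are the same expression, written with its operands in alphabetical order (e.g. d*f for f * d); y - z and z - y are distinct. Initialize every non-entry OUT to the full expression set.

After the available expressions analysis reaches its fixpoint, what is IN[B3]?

Per-block solution:
  B0:  IN={}  OUT={}
  B1:  IN={}  OUT={}
  B2:  IN={}  OUT={c+c}
  B3:  IN={c+c}  OUT={c+c}

Merge at B3: IN[B3] = OUT[B2] = {c+c}

Answer: {c+c}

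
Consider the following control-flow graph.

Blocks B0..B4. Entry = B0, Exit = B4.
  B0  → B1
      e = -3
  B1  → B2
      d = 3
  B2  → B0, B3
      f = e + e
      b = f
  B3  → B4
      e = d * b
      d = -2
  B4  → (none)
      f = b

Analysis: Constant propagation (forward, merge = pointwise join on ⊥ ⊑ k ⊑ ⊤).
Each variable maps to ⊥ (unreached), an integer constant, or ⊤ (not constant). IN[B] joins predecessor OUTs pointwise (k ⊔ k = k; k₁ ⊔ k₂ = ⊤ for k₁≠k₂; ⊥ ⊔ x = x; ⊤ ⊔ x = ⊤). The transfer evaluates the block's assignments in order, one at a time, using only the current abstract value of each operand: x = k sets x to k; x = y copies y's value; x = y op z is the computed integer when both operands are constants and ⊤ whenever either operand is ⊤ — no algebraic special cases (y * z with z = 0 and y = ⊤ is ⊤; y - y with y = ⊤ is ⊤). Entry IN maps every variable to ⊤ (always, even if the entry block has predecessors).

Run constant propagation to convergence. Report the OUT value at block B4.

Answer: {a: ⊤, b: -6, c: ⊤, d: -2, e: -18, f: -6}

Trace:
Fixpoint table:
  B0: | IN=(all ⊤) | OUT={e:-3; rest ⊤}
  B1: | IN={e:-3; rest ⊤} | OUT={d:3, e:-3; rest ⊤}
  B2: | IN={d:3, e:-3; rest ⊤} | OUT={b:-6, d:3, e:-3, f:-6; rest ⊤}
  B3: | IN={b:-6, d:3, e:-3, f:-6; rest ⊤} | OUT={b:-6, d:-2, e:-18, f:-6; rest ⊤}
  B4: | IN={b:-6, d:-2, e:-18, f:-6; rest ⊤} | OUT={b:-6, d:-2, e:-18, f:-6; rest ⊤}

Merge at B4: IN[B4] = OUT[B3] = {a: ⊤, b: -6, c: ⊤, d: -2, e: -18, f: -6}
Applying B4's transfer function to that IN value gives OUT[B4] (row B4 above).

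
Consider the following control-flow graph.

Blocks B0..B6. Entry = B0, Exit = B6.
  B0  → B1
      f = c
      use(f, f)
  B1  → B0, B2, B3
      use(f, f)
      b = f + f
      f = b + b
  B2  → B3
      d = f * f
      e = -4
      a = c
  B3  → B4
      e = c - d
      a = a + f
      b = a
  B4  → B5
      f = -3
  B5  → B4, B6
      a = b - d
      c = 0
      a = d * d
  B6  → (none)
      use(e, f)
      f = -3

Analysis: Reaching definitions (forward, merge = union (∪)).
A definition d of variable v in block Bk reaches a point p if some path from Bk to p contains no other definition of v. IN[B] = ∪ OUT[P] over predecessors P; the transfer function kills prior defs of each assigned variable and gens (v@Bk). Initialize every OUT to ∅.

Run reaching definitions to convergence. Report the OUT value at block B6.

Fixpoint table:
  B0:  IN={b@B1, f@B1}  OUT={b@B1, f@B0}
  B1:  IN={b@B1, f@B0}  OUT={b@B1, f@B1}
  B2:  IN={b@B1, f@B1}  OUT={a@B2, b@B1, d@B2, e@B2, f@B1}
  B3:  IN={a@B2, b@B1, d@B2, e@B2, f@B1}  OUT={a@B3, b@B3, d@B2, e@B3, f@B1}
  B4:  IN={a@B3, a@B5, b@B3, c@B5, d@B2, e@B3, f@B1, f@B4}  OUT={a@B3, a@B5, b@B3, c@B5, d@B2, e@B3, f@B4}
  B5:  IN={a@B3, a@B5, b@B3, c@B5, d@B2, e@B3, f@B4}  OUT={a@B5, b@B3, c@B5, d@B2, e@B3, f@B4}
  B6:  IN={a@B5, b@B3, c@B5, d@B2, e@B3, f@B4}  OUT={a@B5, b@B3, c@B5, d@B2, e@B3, f@B6}

Merge at B6: IN[B6] = OUT[B5] = {a@B5, b@B3, c@B5, d@B2, e@B3, f@B4}
Applying B6's transfer function to that IN value gives OUT[B6] (row B6 above).

Answer: {a@B5, b@B3, c@B5, d@B2, e@B3, f@B6}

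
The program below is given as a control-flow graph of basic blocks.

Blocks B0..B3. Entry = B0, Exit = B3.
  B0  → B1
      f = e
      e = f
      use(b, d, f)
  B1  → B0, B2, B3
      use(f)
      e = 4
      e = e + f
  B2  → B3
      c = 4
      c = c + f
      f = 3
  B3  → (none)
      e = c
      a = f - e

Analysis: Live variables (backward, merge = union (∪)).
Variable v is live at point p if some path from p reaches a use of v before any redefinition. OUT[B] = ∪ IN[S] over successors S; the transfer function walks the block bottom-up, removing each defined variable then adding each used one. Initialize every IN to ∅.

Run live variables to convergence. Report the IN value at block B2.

Answer: {f}

Working:
Converged values:
  B0:   IN={b, c, d, e}   OUT={b, c, d, f}
  B1:   IN={b, c, d, f}   OUT={b, c, d, e, f}
  B2:   IN={f}   OUT={c, f}
  B3:   IN={c, f}   OUT={}

Merge at B2: OUT[B2] = IN[B3] = {c, f}
Applying B2's transfer function to that OUT value gives IN[B2] (row B2 above).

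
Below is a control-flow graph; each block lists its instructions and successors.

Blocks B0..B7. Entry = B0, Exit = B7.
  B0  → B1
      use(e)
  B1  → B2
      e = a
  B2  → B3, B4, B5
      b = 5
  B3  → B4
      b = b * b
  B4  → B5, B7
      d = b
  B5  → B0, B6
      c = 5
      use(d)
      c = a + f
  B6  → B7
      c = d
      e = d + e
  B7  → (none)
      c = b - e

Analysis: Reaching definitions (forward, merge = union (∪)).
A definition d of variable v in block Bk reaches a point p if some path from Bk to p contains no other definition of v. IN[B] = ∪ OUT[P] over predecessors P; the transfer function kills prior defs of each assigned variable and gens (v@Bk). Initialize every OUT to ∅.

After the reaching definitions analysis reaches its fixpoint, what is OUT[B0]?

Per-block solution:
  B0:   IN={b@B2, b@B3, c@B5, d@B4, e@B1}   OUT={b@B2, b@B3, c@B5, d@B4, e@B1}
  B1:   IN={b@B2, b@B3, c@B5, d@B4, e@B1}   OUT={b@B2, b@B3, c@B5, d@B4, e@B1}
  B2:   IN={b@B2, b@B3, c@B5, d@B4, e@B1}   OUT={b@B2, c@B5, d@B4, e@B1}
  B3:   IN={b@B2, c@B5, d@B4, e@B1}   OUT={b@B3, c@B5, d@B4, e@B1}
  B4:   IN={b@B2, b@B3, c@B5, d@B4, e@B1}   OUT={b@B2, b@B3, c@B5, d@B4, e@B1}
  B5:   IN={b@B2, b@B3, c@B5, d@B4, e@B1}   OUT={b@B2, b@B3, c@B5, d@B4, e@B1}
  B6:   IN={b@B2, b@B3, c@B5, d@B4, e@B1}   OUT={b@B2, b@B3, c@B6, d@B4, e@B6}
  B7:   IN={b@B2, b@B3, c@B5, c@B6, d@B4, e@B1, e@B6}   OUT={b@B2, b@B3, c@B7, d@B4, e@B1, e@B6}

Merge at B0 (entry node, so the boundary value {} is joined with the incoming edge(s)): IN[B0] = {} ⊔ OUT[B5] = {b@B2, b@B3, c@B5, d@B4, e@B1}
Applying B0's transfer function to that IN value gives OUT[B0] (row B0 above).

Answer: {b@B2, b@B3, c@B5, d@B4, e@B1}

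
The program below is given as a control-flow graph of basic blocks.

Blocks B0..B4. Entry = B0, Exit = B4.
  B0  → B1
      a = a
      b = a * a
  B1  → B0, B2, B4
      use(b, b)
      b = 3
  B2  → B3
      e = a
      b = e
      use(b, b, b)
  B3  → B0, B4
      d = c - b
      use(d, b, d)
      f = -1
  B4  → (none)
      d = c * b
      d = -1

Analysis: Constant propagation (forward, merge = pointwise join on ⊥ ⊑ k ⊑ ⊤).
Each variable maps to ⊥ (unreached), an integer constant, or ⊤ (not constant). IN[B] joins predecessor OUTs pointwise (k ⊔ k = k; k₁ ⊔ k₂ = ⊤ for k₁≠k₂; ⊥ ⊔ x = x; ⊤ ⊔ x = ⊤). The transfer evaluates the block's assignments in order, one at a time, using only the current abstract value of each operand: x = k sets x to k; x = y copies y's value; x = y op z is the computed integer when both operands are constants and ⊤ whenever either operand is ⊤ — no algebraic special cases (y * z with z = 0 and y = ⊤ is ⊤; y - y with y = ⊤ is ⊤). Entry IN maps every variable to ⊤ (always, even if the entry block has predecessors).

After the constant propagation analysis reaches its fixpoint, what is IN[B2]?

Answer: {a: ⊤, b: 3, c: ⊤, d: ⊤, e: ⊤, f: ⊤}

Working:
Converged values:
  B0:  IN=(all ⊤)  OUT=(all ⊤)
  B1:  IN=(all ⊤)  OUT={b:3; rest ⊤}
  B2:  IN={b:3; rest ⊤}  OUT=(all ⊤)
  B3:  IN=(all ⊤)  OUT={f:-1; rest ⊤}
  B4:  IN=(all ⊤)  OUT={d:-1; rest ⊤}

Merge at B2: IN[B2] = OUT[B1] = {a: ⊤, b: 3, c: ⊤, d: ⊤, e: ⊤, f: ⊤}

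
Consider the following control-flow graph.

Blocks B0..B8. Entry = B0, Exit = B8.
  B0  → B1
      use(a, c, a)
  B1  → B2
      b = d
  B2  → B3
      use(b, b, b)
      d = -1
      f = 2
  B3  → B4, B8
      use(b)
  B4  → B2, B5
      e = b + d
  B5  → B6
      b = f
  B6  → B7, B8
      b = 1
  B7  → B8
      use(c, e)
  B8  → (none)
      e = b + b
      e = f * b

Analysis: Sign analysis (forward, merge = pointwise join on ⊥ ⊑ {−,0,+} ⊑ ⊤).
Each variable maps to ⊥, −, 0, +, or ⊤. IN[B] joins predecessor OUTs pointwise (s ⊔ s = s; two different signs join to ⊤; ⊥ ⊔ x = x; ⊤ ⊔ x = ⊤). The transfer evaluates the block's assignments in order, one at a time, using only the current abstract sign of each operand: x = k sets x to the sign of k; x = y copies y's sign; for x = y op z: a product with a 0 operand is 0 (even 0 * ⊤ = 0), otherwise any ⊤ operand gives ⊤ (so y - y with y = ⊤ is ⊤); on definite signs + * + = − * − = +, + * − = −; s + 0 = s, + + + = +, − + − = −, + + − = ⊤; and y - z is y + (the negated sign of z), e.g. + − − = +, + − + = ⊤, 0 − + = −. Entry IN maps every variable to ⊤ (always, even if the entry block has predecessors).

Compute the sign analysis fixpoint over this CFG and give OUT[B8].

Answer: {a: ⊤, b: ⊤, c: ⊤, d: -, e: ⊤, f: +}

Derivation:
Per-block solution:
  B0:   IN=(all ⊤)   OUT=(all ⊤)
  B1:   IN=(all ⊤)   OUT=(all ⊤)
  B2:   IN=(all ⊤)   OUT={d:-, f:+; rest ⊤}
  B3:   IN={d:-, f:+; rest ⊤}   OUT={d:-, f:+; rest ⊤}
  B4:   IN={d:-, f:+; rest ⊤}   OUT={d:-, f:+; rest ⊤}
  B5:   IN={d:-, f:+; rest ⊤}   OUT={b:+, d:-, f:+; rest ⊤}
  B6:   IN={b:+, d:-, f:+; rest ⊤}   OUT={b:+, d:-, f:+; rest ⊤}
  B7:   IN={b:+, d:-, f:+; rest ⊤}   OUT={b:+, d:-, f:+; rest ⊤}
  B8:   IN={d:-, f:+; rest ⊤}   OUT={d:-, f:+; rest ⊤}

Merge at B8: IN[B8] = OUT[B3] ⊔ OUT[B6] ⊔ OUT[B7] = {a: ⊤, b: ⊤, c: ⊤, d: -, e: ⊤, f: +}
Applying B8's transfer function to that IN value gives OUT[B8] (row B8 above).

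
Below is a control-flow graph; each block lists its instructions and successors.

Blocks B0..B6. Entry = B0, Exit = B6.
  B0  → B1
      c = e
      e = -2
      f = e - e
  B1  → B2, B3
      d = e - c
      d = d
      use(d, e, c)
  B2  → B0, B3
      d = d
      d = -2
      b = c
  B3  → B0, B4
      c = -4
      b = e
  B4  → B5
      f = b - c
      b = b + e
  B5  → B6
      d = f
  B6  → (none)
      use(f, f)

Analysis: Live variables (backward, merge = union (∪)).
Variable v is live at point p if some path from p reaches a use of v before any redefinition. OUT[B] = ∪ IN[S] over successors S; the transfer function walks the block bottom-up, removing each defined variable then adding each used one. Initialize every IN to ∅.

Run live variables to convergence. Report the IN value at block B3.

Fixpoint table:
  B0: | IN={e} | OUT={c, e}
  B1: | IN={c, e} | OUT={c, d, e}
  B2: | IN={c, d, e} | OUT={e}
  B3: | IN={e} | OUT={b, c, e}
  B4: | IN={b, c, e} | OUT={f}
  B5: | IN={f} | OUT={f}
  B6: | IN={f} | OUT={}

Merge at B3: OUT[B3] = IN[B0] ⊔ IN[B4] = {b, c, e}
Applying B3's transfer function to that OUT value gives IN[B3] (row B3 above).

Answer: {e}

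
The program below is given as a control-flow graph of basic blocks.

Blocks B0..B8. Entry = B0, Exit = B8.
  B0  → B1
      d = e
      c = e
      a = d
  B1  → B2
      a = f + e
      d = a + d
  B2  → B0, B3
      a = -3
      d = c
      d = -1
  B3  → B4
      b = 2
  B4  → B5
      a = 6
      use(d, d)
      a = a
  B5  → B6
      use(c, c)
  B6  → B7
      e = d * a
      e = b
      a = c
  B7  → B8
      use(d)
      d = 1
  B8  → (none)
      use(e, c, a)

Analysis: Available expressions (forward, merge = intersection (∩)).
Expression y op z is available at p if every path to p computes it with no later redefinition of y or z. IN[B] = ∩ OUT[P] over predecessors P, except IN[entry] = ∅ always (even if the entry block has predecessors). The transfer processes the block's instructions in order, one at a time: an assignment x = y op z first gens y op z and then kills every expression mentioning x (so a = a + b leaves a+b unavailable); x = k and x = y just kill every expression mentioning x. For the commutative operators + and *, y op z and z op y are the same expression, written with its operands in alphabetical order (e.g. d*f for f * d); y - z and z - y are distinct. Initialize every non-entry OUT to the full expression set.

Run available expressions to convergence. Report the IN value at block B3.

Converged values:
  B0:   IN={}   OUT={}
  B1:   IN={}   OUT={e+f}
  B2:   IN={e+f}   OUT={e+f}
  B3:   IN={e+f}   OUT={e+f}
  B4:   IN={e+f}   OUT={e+f}
  B5:   IN={e+f}   OUT={e+f}
  B6:   IN={e+f}   OUT={}
  B7:   IN={}   OUT={}
  B8:   IN={}   OUT={}

Merge at B3: IN[B3] = OUT[B2] = {e+f}

Answer: {e+f}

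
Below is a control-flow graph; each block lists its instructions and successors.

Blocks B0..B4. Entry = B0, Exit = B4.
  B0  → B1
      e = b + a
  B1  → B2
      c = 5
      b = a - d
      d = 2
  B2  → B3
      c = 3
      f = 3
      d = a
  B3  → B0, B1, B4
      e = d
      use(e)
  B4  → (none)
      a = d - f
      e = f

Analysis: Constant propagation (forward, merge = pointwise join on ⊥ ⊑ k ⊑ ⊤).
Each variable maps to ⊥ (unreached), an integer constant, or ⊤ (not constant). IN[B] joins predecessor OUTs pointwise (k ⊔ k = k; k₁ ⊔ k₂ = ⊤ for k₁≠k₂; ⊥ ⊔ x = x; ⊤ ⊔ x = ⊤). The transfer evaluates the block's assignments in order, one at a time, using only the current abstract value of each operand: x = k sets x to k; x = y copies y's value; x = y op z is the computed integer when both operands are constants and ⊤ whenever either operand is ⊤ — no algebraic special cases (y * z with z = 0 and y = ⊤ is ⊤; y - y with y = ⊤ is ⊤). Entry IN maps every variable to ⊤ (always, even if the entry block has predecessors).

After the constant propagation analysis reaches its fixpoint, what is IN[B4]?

Answer: {a: ⊤, b: ⊤, c: 3, d: ⊤, e: ⊤, f: 3}

Derivation:
Per-block solution:
  B0:  IN=(all ⊤)  OUT=(all ⊤)
  B1:  IN=(all ⊤)  OUT={c:5, d:2; rest ⊤}
  B2:  IN={c:5, d:2; rest ⊤}  OUT={c:3, f:3; rest ⊤}
  B3:  IN={c:3, f:3; rest ⊤}  OUT={c:3, f:3; rest ⊤}
  B4:  IN={c:3, f:3; rest ⊤}  OUT={c:3, e:3, f:3; rest ⊤}

Merge at B4: IN[B4] = OUT[B3] = {a: ⊤, b: ⊤, c: 3, d: ⊤, e: ⊤, f: 3}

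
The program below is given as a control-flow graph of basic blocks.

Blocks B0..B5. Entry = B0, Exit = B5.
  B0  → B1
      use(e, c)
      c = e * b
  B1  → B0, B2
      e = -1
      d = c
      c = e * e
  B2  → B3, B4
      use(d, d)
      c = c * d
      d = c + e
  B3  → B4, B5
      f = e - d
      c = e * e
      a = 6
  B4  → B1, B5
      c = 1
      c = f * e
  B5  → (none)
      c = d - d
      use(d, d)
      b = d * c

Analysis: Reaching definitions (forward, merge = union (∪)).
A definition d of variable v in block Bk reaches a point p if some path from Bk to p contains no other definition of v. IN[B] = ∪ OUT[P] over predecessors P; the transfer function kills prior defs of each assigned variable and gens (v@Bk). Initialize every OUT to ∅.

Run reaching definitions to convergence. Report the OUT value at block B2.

Answer: {a@B3, c@B2, d@B2, e@B1, f@B3}

Trace:
Converged values:
  B0:  IN={a@B3, c@B1, d@B1, e@B1, f@B3}  OUT={a@B3, c@B0, d@B1, e@B1, f@B3}
  B1:  IN={a@B3, c@B0, c@B4, d@B1, d@B2, e@B1, f@B3}  OUT={a@B3, c@B1, d@B1, e@B1, f@B3}
  B2:  IN={a@B3, c@B1, d@B1, e@B1, f@B3}  OUT={a@B3, c@B2, d@B2, e@B1, f@B3}
  B3:  IN={a@B3, c@B2, d@B2, e@B1, f@B3}  OUT={a@B3, c@B3, d@B2, e@B1, f@B3}
  B4:  IN={a@B3, c@B2, c@B3, d@B2, e@B1, f@B3}  OUT={a@B3, c@B4, d@B2, e@B1, f@B3}
  B5:  IN={a@B3, c@B3, c@B4, d@B2, e@B1, f@B3}  OUT={a@B3, b@B5, c@B5, d@B2, e@B1, f@B3}

Merge at B2: IN[B2] = OUT[B1] = {a@B3, c@B1, d@B1, e@B1, f@B3}
Applying B2's transfer function to that IN value gives OUT[B2] (row B2 above).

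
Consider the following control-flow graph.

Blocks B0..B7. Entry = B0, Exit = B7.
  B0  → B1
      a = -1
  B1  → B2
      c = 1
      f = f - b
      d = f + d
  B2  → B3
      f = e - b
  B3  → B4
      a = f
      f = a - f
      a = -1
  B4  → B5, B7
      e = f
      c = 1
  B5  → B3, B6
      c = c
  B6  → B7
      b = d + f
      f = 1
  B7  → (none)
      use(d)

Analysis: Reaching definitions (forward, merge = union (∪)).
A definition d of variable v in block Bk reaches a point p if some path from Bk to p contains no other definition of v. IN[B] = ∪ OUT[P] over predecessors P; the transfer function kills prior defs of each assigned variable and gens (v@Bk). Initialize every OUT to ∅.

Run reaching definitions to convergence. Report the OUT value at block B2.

Converged values:
  B0: | IN={} | OUT={a@B0}
  B1: | IN={a@B0} | OUT={a@B0, c@B1, d@B1, f@B1}
  B2: | IN={a@B0, c@B1, d@B1, f@B1} | OUT={a@B0, c@B1, d@B1, f@B2}
  B3: | IN={a@B0, a@B3, c@B1, c@B5, d@B1, e@B4, f@B2, f@B3} | OUT={a@B3, c@B1, c@B5, d@B1, e@B4, f@B3}
  B4: | IN={a@B3, c@B1, c@B5, d@B1, e@B4, f@B3} | OUT={a@B3, c@B4, d@B1, e@B4, f@B3}
  B5: | IN={a@B3, c@B4, d@B1, e@B4, f@B3} | OUT={a@B3, c@B5, d@B1, e@B4, f@B3}
  B6: | IN={a@B3, c@B5, d@B1, e@B4, f@B3} | OUT={a@B3, b@B6, c@B5, d@B1, e@B4, f@B6}
  B7: | IN={a@B3, b@B6, c@B4, c@B5, d@B1, e@B4, f@B3, f@B6} | OUT={a@B3, b@B6, c@B4, c@B5, d@B1, e@B4, f@B3, f@B6}

Merge at B2: IN[B2] = OUT[B1] = {a@B0, c@B1, d@B1, f@B1}
Applying B2's transfer function to that IN value gives OUT[B2] (row B2 above).

Answer: {a@B0, c@B1, d@B1, f@B2}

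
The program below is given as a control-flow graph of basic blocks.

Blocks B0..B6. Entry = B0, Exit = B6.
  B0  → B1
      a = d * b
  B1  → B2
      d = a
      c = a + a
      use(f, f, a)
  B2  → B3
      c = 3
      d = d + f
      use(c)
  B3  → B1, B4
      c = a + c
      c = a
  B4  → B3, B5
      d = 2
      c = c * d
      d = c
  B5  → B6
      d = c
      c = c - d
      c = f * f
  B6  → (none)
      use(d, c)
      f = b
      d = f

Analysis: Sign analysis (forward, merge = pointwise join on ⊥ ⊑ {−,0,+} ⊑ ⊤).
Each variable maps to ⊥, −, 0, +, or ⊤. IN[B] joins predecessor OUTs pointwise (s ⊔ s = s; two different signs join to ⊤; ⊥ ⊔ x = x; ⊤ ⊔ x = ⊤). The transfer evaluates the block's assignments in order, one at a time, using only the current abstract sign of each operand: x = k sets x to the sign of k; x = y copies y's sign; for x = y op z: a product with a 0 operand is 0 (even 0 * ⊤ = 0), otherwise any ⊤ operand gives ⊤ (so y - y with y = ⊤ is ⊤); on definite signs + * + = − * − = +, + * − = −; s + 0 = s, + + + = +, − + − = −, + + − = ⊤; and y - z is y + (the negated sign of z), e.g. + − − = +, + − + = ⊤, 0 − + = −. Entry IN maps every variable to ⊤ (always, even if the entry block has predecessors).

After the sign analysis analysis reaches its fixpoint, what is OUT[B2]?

Answer: {a: ⊤, b: ⊤, c: +, d: ⊤, e: ⊤, f: ⊤}

Derivation:
Converged values:
  B0:  IN=(all ⊤)  OUT=(all ⊤)
  B1:  IN=(all ⊤)  OUT=(all ⊤)
  B2:  IN=(all ⊤)  OUT={c:+; rest ⊤}
  B3:  IN=(all ⊤)  OUT=(all ⊤)
  B4:  IN=(all ⊤)  OUT=(all ⊤)
  B5:  IN=(all ⊤)  OUT=(all ⊤)
  B6:  IN=(all ⊤)  OUT=(all ⊤)

Merge at B2: IN[B2] = OUT[B1] = {a: ⊤, b: ⊤, c: ⊤, d: ⊤, e: ⊤, f: ⊤}
Applying B2's transfer function to that IN value gives OUT[B2] (row B2 above).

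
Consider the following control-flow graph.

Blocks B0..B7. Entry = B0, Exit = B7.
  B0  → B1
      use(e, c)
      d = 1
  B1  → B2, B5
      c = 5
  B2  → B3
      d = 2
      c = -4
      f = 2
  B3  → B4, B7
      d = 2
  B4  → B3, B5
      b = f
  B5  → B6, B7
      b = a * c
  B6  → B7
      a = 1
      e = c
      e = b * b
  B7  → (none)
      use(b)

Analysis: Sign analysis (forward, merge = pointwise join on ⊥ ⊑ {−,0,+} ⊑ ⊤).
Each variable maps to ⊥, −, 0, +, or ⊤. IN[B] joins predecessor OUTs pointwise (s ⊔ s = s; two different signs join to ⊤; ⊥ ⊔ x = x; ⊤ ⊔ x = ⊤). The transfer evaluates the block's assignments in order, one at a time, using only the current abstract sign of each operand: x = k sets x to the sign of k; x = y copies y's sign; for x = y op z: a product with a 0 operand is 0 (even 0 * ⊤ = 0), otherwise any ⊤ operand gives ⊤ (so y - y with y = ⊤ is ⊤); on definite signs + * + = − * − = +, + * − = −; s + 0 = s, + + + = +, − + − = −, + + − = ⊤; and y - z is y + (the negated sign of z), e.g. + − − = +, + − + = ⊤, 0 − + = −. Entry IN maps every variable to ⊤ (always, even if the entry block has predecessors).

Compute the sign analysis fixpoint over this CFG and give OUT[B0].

Answer: {a: ⊤, b: ⊤, c: ⊤, d: +, e: ⊤, f: ⊤}

Derivation:
Per-block solution:
  B0: | IN=(all ⊤) | OUT={d:+; rest ⊤}
  B1: | IN={d:+; rest ⊤} | OUT={c:+, d:+; rest ⊤}
  B2: | IN={c:+, d:+; rest ⊤} | OUT={c:-, d:+, f:+; rest ⊤}
  B3: | IN={c:-, d:+, f:+; rest ⊤} | OUT={c:-, d:+, f:+; rest ⊤}
  B4: | IN={c:-, d:+, f:+; rest ⊤} | OUT={b:+, c:-, d:+, f:+; rest ⊤}
  B5: | IN={d:+; rest ⊤} | OUT={d:+; rest ⊤}
  B6: | IN={d:+; rest ⊤} | OUT={a:+, d:+; rest ⊤}
  B7: | IN={d:+; rest ⊤} | OUT={d:+; rest ⊤}

B0 is the boundary node: IN[B0] = {a: ⊤, b: ⊤, c: ⊤, d: ⊤, e: ⊤, f: ⊤}
Applying B0's transfer function to that IN value gives OUT[B0] (row B0 above).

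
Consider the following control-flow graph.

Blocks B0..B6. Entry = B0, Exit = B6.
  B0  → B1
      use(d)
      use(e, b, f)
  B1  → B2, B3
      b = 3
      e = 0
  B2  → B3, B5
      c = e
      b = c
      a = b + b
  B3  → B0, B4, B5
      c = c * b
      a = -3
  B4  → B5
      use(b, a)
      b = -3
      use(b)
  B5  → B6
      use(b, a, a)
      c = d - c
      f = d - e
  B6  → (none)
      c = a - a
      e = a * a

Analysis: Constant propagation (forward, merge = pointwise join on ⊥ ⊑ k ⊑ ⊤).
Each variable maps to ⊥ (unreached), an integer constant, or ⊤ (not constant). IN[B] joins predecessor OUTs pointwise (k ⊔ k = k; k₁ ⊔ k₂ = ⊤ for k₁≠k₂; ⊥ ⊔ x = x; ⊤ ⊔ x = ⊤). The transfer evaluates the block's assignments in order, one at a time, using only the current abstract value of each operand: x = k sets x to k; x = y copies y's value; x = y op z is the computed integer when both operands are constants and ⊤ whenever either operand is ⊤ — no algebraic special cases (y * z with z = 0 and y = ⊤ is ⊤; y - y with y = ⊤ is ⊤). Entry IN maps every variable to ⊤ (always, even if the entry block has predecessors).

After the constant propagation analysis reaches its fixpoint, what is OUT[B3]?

Answer: {a: -3, b: ⊤, c: ⊤, d: ⊤, e: 0, f: ⊤}

Derivation:
Per-block solution:
  B0: | IN=(all ⊤) | OUT=(all ⊤)
  B1: | IN=(all ⊤) | OUT={b:3, e:0; rest ⊤}
  B2: | IN={b:3, e:0; rest ⊤} | OUT={a:0, b:0, c:0, e:0; rest ⊤}
  B3: | IN={e:0; rest ⊤} | OUT={a:-3, e:0; rest ⊤}
  B4: | IN={a:-3, e:0; rest ⊤} | OUT={a:-3, b:-3, e:0; rest ⊤}
  B5: | IN={e:0; rest ⊤} | OUT={e:0; rest ⊤}
  B6: | IN={e:0; rest ⊤} | OUT=(all ⊤)

Merge at B3: IN[B3] = OUT[B1] ⊔ OUT[B2] = {a: ⊤, b: ⊤, c: ⊤, d: ⊤, e: 0, f: ⊤}
Applying B3's transfer function to that IN value gives OUT[B3] (row B3 above).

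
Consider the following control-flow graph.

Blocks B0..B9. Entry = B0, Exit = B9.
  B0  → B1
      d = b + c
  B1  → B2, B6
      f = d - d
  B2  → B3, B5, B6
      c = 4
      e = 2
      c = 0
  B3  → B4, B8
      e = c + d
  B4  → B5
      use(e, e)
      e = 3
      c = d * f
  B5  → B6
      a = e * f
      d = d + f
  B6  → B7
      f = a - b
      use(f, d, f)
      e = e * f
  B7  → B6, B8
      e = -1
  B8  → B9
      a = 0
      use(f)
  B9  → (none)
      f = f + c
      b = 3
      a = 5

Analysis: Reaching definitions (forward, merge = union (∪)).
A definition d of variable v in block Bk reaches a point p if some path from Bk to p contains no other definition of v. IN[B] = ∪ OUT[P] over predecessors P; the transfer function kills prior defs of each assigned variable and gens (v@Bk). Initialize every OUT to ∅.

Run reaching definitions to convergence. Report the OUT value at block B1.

Per-block solution:
  B0: | IN={} | OUT={d@B0}
  B1: | IN={d@B0} | OUT={d@B0, f@B1}
  B2: | IN={d@B0, f@B1} | OUT={c@B2, d@B0, e@B2, f@B1}
  B3: | IN={c@B2, d@B0, e@B2, f@B1} | OUT={c@B2, d@B0, e@B3, f@B1}
  B4: | IN={c@B2, d@B0, e@B3, f@B1} | OUT={c@B4, d@B0, e@B4, f@B1}
  B5: | IN={c@B2, c@B4, d@B0, e@B2, e@B4, f@B1} | OUT={a@B5, c@B2, c@B4, d@B5, e@B2, e@B4, f@B1}
  B6: | IN={a@B5, c@B2, c@B4, d@B0, d@B5, e@B2, e@B4, e@B7, f@B1, f@B6} | OUT={a@B5, c@B2, c@B4, d@B0, d@B5, e@B6, f@B6}
  B7: | IN={a@B5, c@B2, c@B4, d@B0, d@B5, e@B6, f@B6} | OUT={a@B5, c@B2, c@B4, d@B0, d@B5, e@B7, f@B6}
  B8: | IN={a@B5, c@B2, c@B4, d@B0, d@B5, e@B3, e@B7, f@B1, f@B6} | OUT={a@B8, c@B2, c@B4, d@B0, d@B5, e@B3, e@B7, f@B1, f@B6}
  B9: | IN={a@B8, c@B2, c@B4, d@B0, d@B5, e@B3, e@B7, f@B1, f@B6} | OUT={a@B9, b@B9, c@B2, c@B4, d@B0, d@B5, e@B3, e@B7, f@B9}

Merge at B1: IN[B1] = OUT[B0] = {d@B0}
Applying B1's transfer function to that IN value gives OUT[B1] (row B1 above).

Answer: {d@B0, f@B1}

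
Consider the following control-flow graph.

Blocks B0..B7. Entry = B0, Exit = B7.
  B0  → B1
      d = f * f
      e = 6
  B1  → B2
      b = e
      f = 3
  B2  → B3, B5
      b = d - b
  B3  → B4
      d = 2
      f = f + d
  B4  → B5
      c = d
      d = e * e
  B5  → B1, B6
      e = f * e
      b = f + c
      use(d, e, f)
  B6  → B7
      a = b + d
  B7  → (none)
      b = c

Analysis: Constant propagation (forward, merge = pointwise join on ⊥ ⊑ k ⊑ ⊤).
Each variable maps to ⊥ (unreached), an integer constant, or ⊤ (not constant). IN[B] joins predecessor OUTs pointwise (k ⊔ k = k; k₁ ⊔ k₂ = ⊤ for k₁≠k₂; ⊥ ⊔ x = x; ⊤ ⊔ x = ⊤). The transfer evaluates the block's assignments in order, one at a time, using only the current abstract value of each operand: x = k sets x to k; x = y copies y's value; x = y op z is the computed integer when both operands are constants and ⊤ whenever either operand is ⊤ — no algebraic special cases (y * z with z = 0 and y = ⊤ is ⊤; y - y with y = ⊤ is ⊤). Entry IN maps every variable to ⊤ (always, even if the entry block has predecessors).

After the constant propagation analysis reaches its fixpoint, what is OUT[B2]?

Answer: {a: ⊤, b: ⊤, c: ⊤, d: ⊤, e: ⊤, f: 3}

Derivation:
Converged values:
  B0:  IN=(all ⊤)  OUT={e:6; rest ⊤}
  B1:  IN=(all ⊤)  OUT={f:3; rest ⊤}
  B2:  IN={f:3; rest ⊤}  OUT={f:3; rest ⊤}
  B3:  IN={f:3; rest ⊤}  OUT={d:2, f:5; rest ⊤}
  B4:  IN={d:2, f:5; rest ⊤}  OUT={c:2, f:5; rest ⊤}
  B5:  IN=(all ⊤)  OUT=(all ⊤)
  B6:  IN=(all ⊤)  OUT=(all ⊤)
  B7:  IN=(all ⊤)  OUT=(all ⊤)

Merge at B2: IN[B2] = OUT[B1] = {a: ⊤, b: ⊤, c: ⊤, d: ⊤, e: ⊤, f: 3}
Applying B2's transfer function to that IN value gives OUT[B2] (row B2 above).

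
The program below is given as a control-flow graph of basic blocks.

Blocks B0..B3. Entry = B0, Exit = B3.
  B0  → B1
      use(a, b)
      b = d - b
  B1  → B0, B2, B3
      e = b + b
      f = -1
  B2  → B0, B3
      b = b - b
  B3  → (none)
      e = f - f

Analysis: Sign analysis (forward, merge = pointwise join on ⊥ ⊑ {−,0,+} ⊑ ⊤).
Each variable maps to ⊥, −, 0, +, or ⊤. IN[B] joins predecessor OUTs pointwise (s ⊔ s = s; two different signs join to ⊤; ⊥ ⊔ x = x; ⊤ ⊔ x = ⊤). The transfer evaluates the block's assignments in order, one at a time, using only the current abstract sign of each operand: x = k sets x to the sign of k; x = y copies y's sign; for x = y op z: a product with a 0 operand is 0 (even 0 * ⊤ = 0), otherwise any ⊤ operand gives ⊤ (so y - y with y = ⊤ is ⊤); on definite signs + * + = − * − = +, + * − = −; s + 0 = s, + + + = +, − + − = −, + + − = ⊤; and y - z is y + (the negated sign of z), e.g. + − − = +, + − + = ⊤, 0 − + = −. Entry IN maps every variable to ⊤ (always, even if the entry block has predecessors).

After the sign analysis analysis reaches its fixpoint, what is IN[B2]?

Converged values:
  B0:  IN=(all ⊤)  OUT=(all ⊤)
  B1:  IN=(all ⊤)  OUT={f:-; rest ⊤}
  B2:  IN={f:-; rest ⊤}  OUT={f:-; rest ⊤}
  B3:  IN={f:-; rest ⊤}  OUT={f:-; rest ⊤}

Merge at B2: IN[B2] = OUT[B1] = {a: ⊤, b: ⊤, c: ⊤, d: ⊤, e: ⊤, f: -}

Answer: {a: ⊤, b: ⊤, c: ⊤, d: ⊤, e: ⊤, f: -}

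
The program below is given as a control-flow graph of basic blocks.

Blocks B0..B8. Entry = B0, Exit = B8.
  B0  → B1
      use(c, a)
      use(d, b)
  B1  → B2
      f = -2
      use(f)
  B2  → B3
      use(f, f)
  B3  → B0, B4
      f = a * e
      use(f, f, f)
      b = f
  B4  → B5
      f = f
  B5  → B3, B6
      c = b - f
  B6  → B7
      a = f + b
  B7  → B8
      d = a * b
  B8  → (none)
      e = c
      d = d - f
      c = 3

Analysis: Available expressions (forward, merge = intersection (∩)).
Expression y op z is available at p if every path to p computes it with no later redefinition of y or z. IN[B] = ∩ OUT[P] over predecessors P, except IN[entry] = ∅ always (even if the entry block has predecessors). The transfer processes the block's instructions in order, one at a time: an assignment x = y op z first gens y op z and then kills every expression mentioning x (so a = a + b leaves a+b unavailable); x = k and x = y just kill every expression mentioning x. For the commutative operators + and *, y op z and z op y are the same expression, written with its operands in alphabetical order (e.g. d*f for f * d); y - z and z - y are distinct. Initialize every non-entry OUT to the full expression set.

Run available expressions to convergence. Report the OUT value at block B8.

Answer: {a*b, b+f, b-f}

Working:
Converged values:
  B0:   IN={}   OUT={}
  B1:   IN={}   OUT={}
  B2:   IN={}   OUT={}
  B3:   IN={}   OUT={a*e}
  B4:   IN={a*e}   OUT={a*e}
  B5:   IN={a*e}   OUT={a*e, b-f}
  B6:   IN={a*e, b-f}   OUT={b+f, b-f}
  B7:   IN={b+f, b-f}   OUT={a*b, b+f, b-f}
  B8:   IN={a*b, b+f, b-f}   OUT={a*b, b+f, b-f}

Merge at B8: IN[B8] = OUT[B7] = {a*b, b+f, b-f}
Applying B8's transfer function to that IN value gives OUT[B8] (row B8 above).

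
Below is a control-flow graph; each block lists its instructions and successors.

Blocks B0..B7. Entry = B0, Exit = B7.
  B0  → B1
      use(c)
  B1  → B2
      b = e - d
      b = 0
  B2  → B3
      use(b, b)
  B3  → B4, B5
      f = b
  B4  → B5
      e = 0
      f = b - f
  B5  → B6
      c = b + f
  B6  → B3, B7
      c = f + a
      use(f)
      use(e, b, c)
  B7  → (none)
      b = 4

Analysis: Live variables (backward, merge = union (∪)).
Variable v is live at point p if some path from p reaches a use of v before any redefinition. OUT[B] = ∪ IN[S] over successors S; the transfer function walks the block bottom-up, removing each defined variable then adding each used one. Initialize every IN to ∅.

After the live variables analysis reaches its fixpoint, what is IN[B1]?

Fixpoint table:
  B0:   IN={a, c, d, e}   OUT={a, d, e}
  B1:   IN={a, d, e}   OUT={a, b, e}
  B2:   IN={a, b, e}   OUT={a, b, e}
  B3:   IN={a, b, e}   OUT={a, b, e, f}
  B4:   IN={a, b, f}   OUT={a, b, e, f}
  B5:   IN={a, b, e, f}   OUT={a, b, e, f}
  B6:   IN={a, b, e, f}   OUT={a, b, e}
  B7:   IN={}   OUT={}

Merge at B1: OUT[B1] = IN[B2] = {a, b, e}
Applying B1's transfer function to that OUT value gives IN[B1] (row B1 above).

Answer: {a, d, e}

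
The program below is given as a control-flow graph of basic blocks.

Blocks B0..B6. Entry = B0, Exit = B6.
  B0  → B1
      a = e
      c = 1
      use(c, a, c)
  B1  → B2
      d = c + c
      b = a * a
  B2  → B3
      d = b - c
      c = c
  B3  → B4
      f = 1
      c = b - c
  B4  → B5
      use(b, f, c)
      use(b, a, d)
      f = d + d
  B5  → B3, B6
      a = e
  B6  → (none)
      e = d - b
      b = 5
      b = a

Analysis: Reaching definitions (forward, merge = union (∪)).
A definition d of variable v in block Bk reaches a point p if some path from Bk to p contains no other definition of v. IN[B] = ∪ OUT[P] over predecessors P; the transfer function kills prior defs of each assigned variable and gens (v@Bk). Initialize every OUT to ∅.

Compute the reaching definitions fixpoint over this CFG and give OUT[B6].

Answer: {a@B5, b@B6, c@B3, d@B2, e@B6, f@B4}

Working:
Converged values:
  B0: | IN={} | OUT={a@B0, c@B0}
  B1: | IN={a@B0, c@B0} | OUT={a@B0, b@B1, c@B0, d@B1}
  B2: | IN={a@B0, b@B1, c@B0, d@B1} | OUT={a@B0, b@B1, c@B2, d@B2}
  B3: | IN={a@B0, a@B5, b@B1, c@B2, c@B3, d@B2, f@B4} | OUT={a@B0, a@B5, b@B1, c@B3, d@B2, f@B3}
  B4: | IN={a@B0, a@B5, b@B1, c@B3, d@B2, f@B3} | OUT={a@B0, a@B5, b@B1, c@B3, d@B2, f@B4}
  B5: | IN={a@B0, a@B5, b@B1, c@B3, d@B2, f@B4} | OUT={a@B5, b@B1, c@B3, d@B2, f@B4}
  B6: | IN={a@B5, b@B1, c@B3, d@B2, f@B4} | OUT={a@B5, b@B6, c@B3, d@B2, e@B6, f@B4}

Merge at B6: IN[B6] = OUT[B5] = {a@B5, b@B1, c@B3, d@B2, f@B4}
Applying B6's transfer function to that IN value gives OUT[B6] (row B6 above).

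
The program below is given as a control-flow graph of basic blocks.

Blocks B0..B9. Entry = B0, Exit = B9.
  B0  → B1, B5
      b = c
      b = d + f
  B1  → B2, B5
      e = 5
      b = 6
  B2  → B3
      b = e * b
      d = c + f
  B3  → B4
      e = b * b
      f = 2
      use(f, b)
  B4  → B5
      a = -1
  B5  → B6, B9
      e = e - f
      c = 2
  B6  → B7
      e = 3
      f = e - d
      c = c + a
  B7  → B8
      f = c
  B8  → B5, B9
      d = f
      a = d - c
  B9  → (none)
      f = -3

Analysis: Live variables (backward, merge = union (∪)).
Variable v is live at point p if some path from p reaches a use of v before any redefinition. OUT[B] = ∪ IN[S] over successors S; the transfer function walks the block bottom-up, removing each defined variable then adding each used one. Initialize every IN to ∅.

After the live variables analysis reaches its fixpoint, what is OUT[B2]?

Answer: {b, d}

Trace:
Per-block solution:
  B0:  IN={a, c, d, e, f}  OUT={a, c, d, e, f}
  B1:  IN={a, c, d, f}  OUT={a, b, c, d, e, f}
  B2:  IN={b, c, e, f}  OUT={b, d}
  B3:  IN={b, d}  OUT={d, e, f}
  B4:  IN={d, e, f}  OUT={a, d, e, f}
  B5:  IN={a, d, e, f}  OUT={a, c, d}
  B6:  IN={a, c, d}  OUT={c, e}
  B7:  IN={c, e}  OUT={c, e, f}
  B8:  IN={c, e, f}  OUT={a, d, e, f}
  B9:  IN={}  OUT={}

Merge at B2: OUT[B2] = IN[B3] = {b, d}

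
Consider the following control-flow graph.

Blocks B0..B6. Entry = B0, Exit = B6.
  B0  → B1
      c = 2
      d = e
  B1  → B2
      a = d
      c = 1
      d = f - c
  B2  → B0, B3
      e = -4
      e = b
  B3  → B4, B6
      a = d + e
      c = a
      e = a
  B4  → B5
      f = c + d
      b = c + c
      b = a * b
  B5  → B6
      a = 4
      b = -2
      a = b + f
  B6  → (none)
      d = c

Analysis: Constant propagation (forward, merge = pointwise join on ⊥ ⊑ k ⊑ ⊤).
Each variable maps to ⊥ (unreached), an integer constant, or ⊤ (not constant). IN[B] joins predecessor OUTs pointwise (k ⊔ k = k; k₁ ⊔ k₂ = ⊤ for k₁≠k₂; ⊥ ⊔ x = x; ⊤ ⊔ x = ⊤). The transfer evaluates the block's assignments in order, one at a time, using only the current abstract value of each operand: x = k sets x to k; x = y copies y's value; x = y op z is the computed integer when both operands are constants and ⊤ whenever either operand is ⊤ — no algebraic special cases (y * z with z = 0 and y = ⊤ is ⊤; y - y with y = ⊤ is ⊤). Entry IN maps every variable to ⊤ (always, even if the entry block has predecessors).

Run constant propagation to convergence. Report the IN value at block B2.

Fixpoint table:
  B0:  IN=(all ⊤)  OUT={c:2; rest ⊤}
  B1:  IN={c:2; rest ⊤}  OUT={c:1; rest ⊤}
  B2:  IN={c:1; rest ⊤}  OUT={c:1; rest ⊤}
  B3:  IN={c:1; rest ⊤}  OUT=(all ⊤)
  B4:  IN=(all ⊤)  OUT=(all ⊤)
  B5:  IN=(all ⊤)  OUT={b:-2; rest ⊤}
  B6:  IN=(all ⊤)  OUT=(all ⊤)

Merge at B2: IN[B2] = OUT[B1] = {a: ⊤, b: ⊤, c: 1, d: ⊤, e: ⊤, f: ⊤}

Answer: {a: ⊤, b: ⊤, c: 1, d: ⊤, e: ⊤, f: ⊤}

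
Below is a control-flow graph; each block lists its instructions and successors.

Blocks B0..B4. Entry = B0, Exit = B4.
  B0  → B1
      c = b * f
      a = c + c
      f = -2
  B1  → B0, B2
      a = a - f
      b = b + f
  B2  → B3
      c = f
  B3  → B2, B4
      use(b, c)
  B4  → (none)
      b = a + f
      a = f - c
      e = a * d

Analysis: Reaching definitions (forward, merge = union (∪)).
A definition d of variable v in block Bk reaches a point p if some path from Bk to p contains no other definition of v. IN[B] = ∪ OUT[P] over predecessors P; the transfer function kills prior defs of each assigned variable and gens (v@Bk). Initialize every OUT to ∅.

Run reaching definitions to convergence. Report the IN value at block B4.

Answer: {a@B1, b@B1, c@B2, f@B0}

Trace:
Converged values:
  B0:  IN={a@B1, b@B1, c@B0, f@B0}  OUT={a@B0, b@B1, c@B0, f@B0}
  B1:  IN={a@B0, b@B1, c@B0, f@B0}  OUT={a@B1, b@B1, c@B0, f@B0}
  B2:  IN={a@B1, b@B1, c@B0, c@B2, f@B0}  OUT={a@B1, b@B1, c@B2, f@B0}
  B3:  IN={a@B1, b@B1, c@B2, f@B0}  OUT={a@B1, b@B1, c@B2, f@B0}
  B4:  IN={a@B1, b@B1, c@B2, f@B0}  OUT={a@B4, b@B4, c@B2, e@B4, f@B0}

Merge at B4: IN[B4] = OUT[B3] = {a@B1, b@B1, c@B2, f@B0}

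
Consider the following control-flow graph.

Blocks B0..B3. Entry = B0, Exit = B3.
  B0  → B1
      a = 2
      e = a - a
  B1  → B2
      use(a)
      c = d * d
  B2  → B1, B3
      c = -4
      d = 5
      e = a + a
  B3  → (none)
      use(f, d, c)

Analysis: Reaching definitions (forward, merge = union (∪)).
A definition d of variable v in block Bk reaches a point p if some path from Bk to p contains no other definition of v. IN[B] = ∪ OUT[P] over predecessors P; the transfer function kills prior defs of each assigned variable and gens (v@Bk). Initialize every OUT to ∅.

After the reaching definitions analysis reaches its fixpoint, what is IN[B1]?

Answer: {a@B0, c@B2, d@B2, e@B0, e@B2}

Trace:
Fixpoint table:
  B0:   IN={}   OUT={a@B0, e@B0}
  B1:   IN={a@B0, c@B2, d@B2, e@B0, e@B2}   OUT={a@B0, c@B1, d@B2, e@B0, e@B2}
  B2:   IN={a@B0, c@B1, d@B2, e@B0, e@B2}   OUT={a@B0, c@B2, d@B2, e@B2}
  B3:   IN={a@B0, c@B2, d@B2, e@B2}   OUT={a@B0, c@B2, d@B2, e@B2}

Merge at B1: IN[B1] = OUT[B0] ⊔ OUT[B2] = {a@B0, c@B2, d@B2, e@B0, e@B2}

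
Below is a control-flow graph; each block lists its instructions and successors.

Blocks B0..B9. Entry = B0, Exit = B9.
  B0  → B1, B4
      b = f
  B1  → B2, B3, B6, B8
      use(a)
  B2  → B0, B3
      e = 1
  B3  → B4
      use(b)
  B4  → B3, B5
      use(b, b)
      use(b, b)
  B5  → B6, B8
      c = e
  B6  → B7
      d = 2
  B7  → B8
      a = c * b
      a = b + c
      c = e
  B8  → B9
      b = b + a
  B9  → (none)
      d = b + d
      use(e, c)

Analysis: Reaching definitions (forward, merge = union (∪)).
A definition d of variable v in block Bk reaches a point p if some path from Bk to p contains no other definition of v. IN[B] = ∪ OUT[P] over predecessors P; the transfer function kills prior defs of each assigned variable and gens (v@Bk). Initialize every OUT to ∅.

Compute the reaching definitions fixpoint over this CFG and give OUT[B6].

Answer: {b@B0, c@B5, d@B6, e@B2}

Derivation:
Converged values:
  B0:   IN={b@B0, e@B2}   OUT={b@B0, e@B2}
  B1:   IN={b@B0, e@B2}   OUT={b@B0, e@B2}
  B2:   IN={b@B0, e@B2}   OUT={b@B0, e@B2}
  B3:   IN={b@B0, e@B2}   OUT={b@B0, e@B2}
  B4:   IN={b@B0, e@B2}   OUT={b@B0, e@B2}
  B5:   IN={b@B0, e@B2}   OUT={b@B0, c@B5, e@B2}
  B6:   IN={b@B0, c@B5, e@B2}   OUT={b@B0, c@B5, d@B6, e@B2}
  B7:   IN={b@B0, c@B5, d@B6, e@B2}   OUT={a@B7, b@B0, c@B7, d@B6, e@B2}
  B8:   IN={a@B7, b@B0, c@B5, c@B7, d@B6, e@B2}   OUT={a@B7, b@B8, c@B5, c@B7, d@B6, e@B2}
  B9:   IN={a@B7, b@B8, c@B5, c@B7, d@B6, e@B2}   OUT={a@B7, b@B8, c@B5, c@B7, d@B9, e@B2}

Merge at B6: IN[B6] = OUT[B1] ⊔ OUT[B5] = {b@B0, c@B5, e@B2}
Applying B6's transfer function to that IN value gives OUT[B6] (row B6 above).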